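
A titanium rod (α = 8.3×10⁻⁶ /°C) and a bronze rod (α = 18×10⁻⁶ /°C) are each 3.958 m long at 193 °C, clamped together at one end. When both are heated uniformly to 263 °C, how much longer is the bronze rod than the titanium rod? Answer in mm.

ΔT = 70 K
titanium: ΔL = 8.3×10⁻⁶ × 3.958 m × 70 = 2.2996×10⁻³ m = 2.2996 mm
bronze: ΔL = 18×10⁻⁶ × 3.958 m × 70 = 4.9871×10⁻³ m = 4.9871 mm
difference = 4.9871 − 2.2996 = 2.6875 mm

2.69 mm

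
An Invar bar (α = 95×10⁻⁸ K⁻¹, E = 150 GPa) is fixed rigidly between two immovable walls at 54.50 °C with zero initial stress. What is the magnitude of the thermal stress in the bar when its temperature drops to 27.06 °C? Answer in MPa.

σ = 3.91 MPa

Fully constrained: the free strain ε = αΔT is blocked, so σ = Eε = EαΔT.
|ΔT| = 27.44 K
σ = 150×10⁹ × 95×10⁻⁸ × 27.44 = 3.91×10⁶ Pa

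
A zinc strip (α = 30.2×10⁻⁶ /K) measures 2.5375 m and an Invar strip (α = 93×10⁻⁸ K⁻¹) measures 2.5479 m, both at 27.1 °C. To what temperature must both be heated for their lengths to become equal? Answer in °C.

T = 167.1 °C

Equal length when α₁L₁ΔT − α₂L₂ΔT = L₂ − L₁ = 1.04×10⁻² m
α₁L₁ = 7.66325×10⁻⁵, α₂L₂ = 2.369547×10⁻⁶ → Δ(αL) = 7.4262953×10⁻⁵ m/K
ΔT = 1.04×10⁻² / 7.4262953×10⁻⁵ = 140.043 K, so T = 27.1 + 140.043 = 167.143 °C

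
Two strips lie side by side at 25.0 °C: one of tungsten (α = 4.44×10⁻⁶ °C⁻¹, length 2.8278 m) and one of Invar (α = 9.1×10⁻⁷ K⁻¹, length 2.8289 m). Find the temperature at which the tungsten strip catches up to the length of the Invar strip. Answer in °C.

T = 135.2 °C

Equal length when α₁L₁ΔT − α₂L₂ΔT = L₂ − L₁ = 1.10×10⁻³ m
α₁L₁ = 1.2555432×10⁻⁵, α₂L₂ = 2.574299×10⁻⁶ → Δ(αL) = 9.981133×10⁻⁶ m/K
ΔT = 1.10×10⁻³ / 9.981133×10⁻⁶ = 110.208 K, so T = 25.0 + 110.208 = 135.208 °C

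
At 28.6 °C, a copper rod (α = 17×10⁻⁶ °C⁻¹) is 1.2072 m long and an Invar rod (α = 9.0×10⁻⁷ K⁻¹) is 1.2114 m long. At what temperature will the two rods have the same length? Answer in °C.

Equal length when α₁L₁ΔT − α₂L₂ΔT = L₂ − L₁ = 4.20×10⁻³ m
α₁L₁ = 2.05224×10⁻⁵, α₂L₂ = 1.09026×10⁻⁶ → Δ(αL) = 1.943214×10⁻⁵ m/K
ΔT = 4.20×10⁻³ / 1.943214×10⁻⁵ = 216.137 K, so T = 28.6 + 216.137 = 244.737 °C

T = 244.7 °C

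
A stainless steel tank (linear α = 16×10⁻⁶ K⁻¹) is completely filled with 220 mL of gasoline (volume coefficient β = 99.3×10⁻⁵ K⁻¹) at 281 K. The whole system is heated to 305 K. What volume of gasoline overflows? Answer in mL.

4.99 mL

The tank also expands: β_container ≈ 3α = 4.8×10⁻⁵ /K
Net overflow = V₀(β_liq − 3α_cont)ΔT
β − 3α = 9.93×10⁻⁴ − 4.8×10⁻⁵ = 9.45×10⁻⁴ /K; ΔT = 24 K
ΔV = 220 × 9.45×10⁻⁴ × 24 = 4.99 mL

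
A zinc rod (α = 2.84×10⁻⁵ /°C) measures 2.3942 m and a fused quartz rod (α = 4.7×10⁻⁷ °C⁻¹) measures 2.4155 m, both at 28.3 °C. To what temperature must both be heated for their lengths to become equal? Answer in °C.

T = 346.9 °C

L₁(1 + α₁ΔT) = L₂(1 + α₂ΔT) ⇒ ΔT = (L₂ − L₁)/(α₁L₁ − α₂L₂)
L₂ − L₁ = 2.4155 − 2.3942 = 2.13×10⁻² m
α₁L₁ − α₂L₂ = 2.84×10⁻⁵×2.3942 − 4.7×10⁻⁷×2.4155 = 6.6859995×10⁻⁵ m/K
ΔT = 2.13×10⁻² / 6.6859995×10⁻⁵ = 318.576 K
T = 28.3 + 318.576 = 346.876 °C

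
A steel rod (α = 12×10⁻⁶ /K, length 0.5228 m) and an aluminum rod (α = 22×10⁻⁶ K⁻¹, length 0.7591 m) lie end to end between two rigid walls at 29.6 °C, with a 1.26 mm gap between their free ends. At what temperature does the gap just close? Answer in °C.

α₁L₁ = 6.2736×10⁻⁶ m/K, α₂L₂ = 1.67002×10⁻⁵ m/K → total 2.29738×10⁻⁵ m/K
ΔT = g/(α₁L₁+α₂L₂) = 1.26×10⁻³ / 2.29738×10⁻⁵ = 54.845 K
T = 29.6 + 54.845 = 84.445 °C

T = 84.4 °C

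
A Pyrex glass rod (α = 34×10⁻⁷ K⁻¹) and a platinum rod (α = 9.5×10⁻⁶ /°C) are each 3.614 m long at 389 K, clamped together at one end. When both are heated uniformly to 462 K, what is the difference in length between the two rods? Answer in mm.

ΔT = 73 K
Pyrex glass: ΔL = 34×10⁻⁷ × 3.614 m × 73 = 8.9699×10⁻⁴ m = 0.89699 mm
platinum: ΔL = 9.5×10⁻⁶ × 3.614 m × 73 = 2.5063×10⁻³ m = 2.5063 mm
difference = 2.5063 − 0.89699 = 1.60931 mm

1.61 mm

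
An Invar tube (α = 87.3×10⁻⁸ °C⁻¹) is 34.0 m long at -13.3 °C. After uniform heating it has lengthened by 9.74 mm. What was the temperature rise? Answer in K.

ΔL = αL₀ΔT ⇒ ΔT = ΔL / (αL₀)
ΔT = 9.74×10⁻³ m / (87.3×10⁻⁸ × 34.0 m) = 328.15 K

ΔT = 328 K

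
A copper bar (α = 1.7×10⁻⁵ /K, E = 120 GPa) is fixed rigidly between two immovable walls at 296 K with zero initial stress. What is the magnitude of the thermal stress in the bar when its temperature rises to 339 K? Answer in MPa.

Fully constrained: the free strain ε = αΔT is blocked, so σ = Eε = EαΔT.
|ΔT| = 43 K
σ = 120×10⁹ × 1.7×10⁻⁵ × 43 = 8.77×10⁷ Pa

σ = 87.7 MPa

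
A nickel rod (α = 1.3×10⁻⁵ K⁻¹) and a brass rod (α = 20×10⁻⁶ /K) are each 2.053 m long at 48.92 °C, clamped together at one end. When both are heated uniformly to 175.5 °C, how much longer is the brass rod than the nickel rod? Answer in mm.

1.82 mm

ΔT = 126.58 K
nickel: ΔL = 1.3×10⁻⁵ × 2.053 m × 126.58 = 3.3783×10⁻³ m = 3.3783 mm
brass: ΔL = 20×10⁻⁶ × 2.053 m × 126.58 = 5.1974×10⁻³ m = 5.1974 mm
difference = 5.1974 − 3.3783 = 1.8191 mm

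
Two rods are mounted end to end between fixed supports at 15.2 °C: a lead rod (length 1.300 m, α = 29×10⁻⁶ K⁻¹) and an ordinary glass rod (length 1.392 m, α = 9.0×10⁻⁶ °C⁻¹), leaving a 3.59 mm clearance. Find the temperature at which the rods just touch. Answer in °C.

Gap closes when ΔL₁ + ΔL₂ = 3.59 mm = 3.59×10⁻³ m
(α₁L₁ + α₂L₂)ΔT = g
α₁L₁ + α₂L₂ = 29×10⁻⁶×1.300 + 9.0×10⁻⁶×1.392 = 5.0228×10⁻⁵ m/K
ΔT = 3.59×10⁻³ / 5.0228×10⁻⁵ = 71.474 K
T = 15.2 + 71.474 = 86.674 °C

T = 86.7 °C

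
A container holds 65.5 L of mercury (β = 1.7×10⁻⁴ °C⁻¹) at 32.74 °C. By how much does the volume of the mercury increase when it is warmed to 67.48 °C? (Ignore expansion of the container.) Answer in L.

ΔV = 0.387 L

|ΔT| = |67.48 − 32.74| = 34.74 K
ΔV = βV₀ΔT = (1.7×10⁻⁴)(65.5)(34.74) = 0.387 L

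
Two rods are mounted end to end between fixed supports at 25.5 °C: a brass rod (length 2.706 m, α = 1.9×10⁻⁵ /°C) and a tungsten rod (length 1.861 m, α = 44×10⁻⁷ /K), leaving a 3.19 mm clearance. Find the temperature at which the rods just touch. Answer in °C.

α₁L₁ = 5.1414×10⁻⁵ m/K, α₂L₂ = 8.1884×10⁻⁶ m/K → total 5.96024×10⁻⁵ m/K
ΔT = g/(α₁L₁+α₂L₂) = 3.19×10⁻³ / 5.96024×10⁻⁵ = 53.521 K
T = 25.5 + 53.521 = 79.021 °C

T = 79.0 °C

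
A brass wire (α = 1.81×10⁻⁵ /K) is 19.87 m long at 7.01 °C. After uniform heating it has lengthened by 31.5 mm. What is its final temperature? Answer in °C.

T = 94.6 °C

ΔL = αL₀ΔT ⇒ ΔT = ΔL / (αL₀)
ΔT = 31.5×10⁻³ m / (1.81×10⁻⁵ × 19.87 m) = 87.586 K
T = 7.01 + 87.586 = 94.596 °C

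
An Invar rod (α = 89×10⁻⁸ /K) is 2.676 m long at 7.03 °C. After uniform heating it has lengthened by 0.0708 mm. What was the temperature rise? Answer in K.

ΔT = 29.7 K

ΔL = αL₀ΔT ⇒ ΔT = ΔL / (αL₀)
ΔT = 0.0708×10⁻³ m / (89×10⁻⁸ × 2.676 m) = 29.727 K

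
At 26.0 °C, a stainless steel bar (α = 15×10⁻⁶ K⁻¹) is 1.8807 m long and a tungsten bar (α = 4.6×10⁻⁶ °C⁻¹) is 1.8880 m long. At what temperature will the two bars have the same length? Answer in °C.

T = 399.9 °C

L₁(1 + α₁ΔT) = L₂(1 + α₂ΔT) ⇒ ΔT = (L₂ − L₁)/(α₁L₁ − α₂L₂)
L₂ − L₁ = 1.8880 − 1.8807 = 7.30×10⁻³ m
α₁L₁ − α₂L₂ = 15×10⁻⁶×1.8807 − 4.6×10⁻⁶×1.8880 = 1.95257×10⁻⁵ m/K
ΔT = 7.30×10⁻³ / 1.95257×10⁻⁵ = 373.866 K
T = 26.0 + 373.866 = 399.866 °C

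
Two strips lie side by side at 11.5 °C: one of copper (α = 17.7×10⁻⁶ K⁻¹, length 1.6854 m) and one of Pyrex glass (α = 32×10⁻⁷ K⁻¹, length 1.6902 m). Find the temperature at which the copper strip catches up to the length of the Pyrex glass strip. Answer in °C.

T = 208.0 °C

Equal length when α₁L₁ΔT − α₂L₂ΔT = L₂ − L₁ = 4.80×10⁻³ m
α₁L₁ = 2.983158×10⁻⁵, α₂L₂ = 5.40864×10⁻⁶ → Δ(αL) = 2.442294×10⁻⁵ m/K
ΔT = 4.80×10⁻³ / 2.442294×10⁻⁵ = 196.537 K, so T = 11.5 + 196.537 = 208.037 °C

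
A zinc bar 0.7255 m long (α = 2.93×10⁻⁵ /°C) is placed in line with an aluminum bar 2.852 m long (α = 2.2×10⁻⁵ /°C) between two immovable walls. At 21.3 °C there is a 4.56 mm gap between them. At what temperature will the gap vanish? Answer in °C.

T = 75.6 °C

α₁L₁ = 2.125715×10⁻⁵ m/K, α₂L₂ = 6.2744×10⁻⁵ m/K → total 8.400115×10⁻⁵ m/K
ΔT = g/(α₁L₁+α₂L₂) = 4.56×10⁻³ / 8.400115×10⁻⁵ = 54.285 K
T = 21.3 + 54.285 = 75.585 °C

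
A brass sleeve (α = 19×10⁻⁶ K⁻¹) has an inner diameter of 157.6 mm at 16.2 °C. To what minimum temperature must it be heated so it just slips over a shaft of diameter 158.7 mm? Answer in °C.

Required Δd = 158.7 − 157.6 = 1.1 mm
Δd = αd₀ΔT ⇒ ΔT = Δd/(αd₀) = 1.1 / (19×10⁻⁶ × 157.6) = 367.35 K
T_min = 16.2 + 367.35 = 383.55 °C

T = 384 °C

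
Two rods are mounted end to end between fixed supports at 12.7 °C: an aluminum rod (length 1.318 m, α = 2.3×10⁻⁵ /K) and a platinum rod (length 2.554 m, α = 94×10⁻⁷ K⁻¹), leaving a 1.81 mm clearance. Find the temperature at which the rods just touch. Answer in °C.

Gap closes when ΔL₁ + ΔL₂ = 1.81 mm = 1.81×10⁻³ m
(α₁L₁ + α₂L₂)ΔT = g
α₁L₁ + α₂L₂ = 2.3×10⁻⁵×1.318 + 94×10⁻⁷×2.554 = 5.43216×10⁻⁵ m/K
ΔT = 1.81×10⁻³ / 5.43216×10⁻⁵ = 33.320 K
T = 12.7 + 33.320 = 46.020 °C

T = 46.0 °C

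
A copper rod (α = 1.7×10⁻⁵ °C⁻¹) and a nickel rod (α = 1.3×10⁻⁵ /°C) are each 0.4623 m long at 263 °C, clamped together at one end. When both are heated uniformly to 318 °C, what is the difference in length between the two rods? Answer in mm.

0.102 mm

ΔT = 55 K
copper: ΔL = 1.7×10⁻⁵ × 0.4623 m × 55 = 4.3225×10⁻⁴ m = 0.43225 mm
nickel: ΔL = 1.3×10⁻⁵ × 0.4623 m × 55 = 3.3054×10⁻⁴ m = 0.33054 mm
difference = 0.43225 − 0.33054 = 0.10171 mm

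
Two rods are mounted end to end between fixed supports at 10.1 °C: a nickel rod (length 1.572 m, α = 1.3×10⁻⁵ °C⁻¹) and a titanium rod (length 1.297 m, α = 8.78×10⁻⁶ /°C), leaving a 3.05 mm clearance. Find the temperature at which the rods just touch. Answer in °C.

T = 106 °C

Gap closes when ΔL₁ + ΔL₂ = 3.05 mm = 3.05×10⁻³ m
(α₁L₁ + α₂L₂)ΔT = g
α₁L₁ + α₂L₂ = 1.3×10⁻⁵×1.572 + 8.78×10⁻⁶×1.297 = 3.182366×10⁻⁵ m/K
ΔT = 3.05×10⁻³ / 3.182366×10⁻⁵ = 95.84 K
T = 10.1 + 95.84 = 105.94 °C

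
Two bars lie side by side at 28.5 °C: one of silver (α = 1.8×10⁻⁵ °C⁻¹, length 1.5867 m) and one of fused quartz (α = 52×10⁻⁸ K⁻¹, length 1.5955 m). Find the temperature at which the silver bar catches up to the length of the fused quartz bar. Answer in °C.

T = 345.8 °C

L₁(1 + α₁ΔT) = L₂(1 + α₂ΔT) ⇒ ΔT = (L₂ − L₁)/(α₁L₁ − α₂L₂)
L₂ − L₁ = 1.5955 − 1.5867 = 8.80×10⁻³ m
α₁L₁ − α₂L₂ = 1.8×10⁻⁵×1.5867 − 52×10⁻⁸×1.5955 = 2.773094×10⁻⁵ m/K
ΔT = 8.80×10⁻³ / 2.773094×10⁻⁵ = 317.335 K
T = 28.5 + 317.335 = 345.835 °C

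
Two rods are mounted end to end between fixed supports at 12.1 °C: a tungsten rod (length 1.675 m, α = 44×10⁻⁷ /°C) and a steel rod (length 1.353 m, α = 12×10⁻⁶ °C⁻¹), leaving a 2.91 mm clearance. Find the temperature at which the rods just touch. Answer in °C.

Gap closes when ΔL₁ + ΔL₂ = 2.91 mm = 2.91×10⁻³ m
(α₁L₁ + α₂L₂)ΔT = g
α₁L₁ + α₂L₂ = 44×10⁻⁷×1.675 + 12×10⁻⁶×1.353 = 2.3606×10⁻⁵ m/K
ΔT = 2.91×10⁻³ / 2.3606×10⁻⁵ = 123.27 K
T = 12.1 + 123.27 = 135.37 °C

T = 135 °C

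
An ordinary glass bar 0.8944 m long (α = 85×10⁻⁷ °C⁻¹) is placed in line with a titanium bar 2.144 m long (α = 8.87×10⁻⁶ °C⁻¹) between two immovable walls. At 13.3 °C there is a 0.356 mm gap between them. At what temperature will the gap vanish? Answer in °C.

α₁L₁ = 7.6024×10⁻⁶ m/K, α₂L₂ = 1.901728×10⁻⁵ m/K → total 2.661968×10⁻⁵ m/K
ΔT = g/(α₁L₁+α₂L₂) = 3.56×10⁻⁴ / 2.661968×10⁻⁵ = 13.374 K
T = 13.3 + 13.374 = 26.674 °C

T = 26.7 °C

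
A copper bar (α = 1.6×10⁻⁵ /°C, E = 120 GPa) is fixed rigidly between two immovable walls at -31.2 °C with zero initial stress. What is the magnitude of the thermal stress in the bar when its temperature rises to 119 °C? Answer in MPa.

σ = 288 MPa

Fully constrained: the free strain ε = αΔT is blocked, so σ = Eε = EαΔT.
|ΔT| = 150.2 K
σ = 120×10⁹ × 1.6×10⁻⁵ × 150.2 = 2.88×10⁸ Pa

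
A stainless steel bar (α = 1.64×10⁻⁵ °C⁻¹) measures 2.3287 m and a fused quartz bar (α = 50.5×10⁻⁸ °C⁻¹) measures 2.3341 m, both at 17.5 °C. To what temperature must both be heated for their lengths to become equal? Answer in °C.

T = 163.4 °C

L₁(1 + α₁ΔT) = L₂(1 + α₂ΔT) ⇒ ΔT = (L₂ − L₁)/(α₁L₁ − α₂L₂)
L₂ − L₁ = 2.3341 − 2.3287 = 5.40×10⁻³ m
α₁L₁ − α₂L₂ = 1.64×10⁻⁵×2.3287 − 50.5×10⁻⁸×2.3341 = 3.70119595×10⁻⁵ m/K
ΔT = 5.40×10⁻³ / 3.70119595×10⁻⁵ = 145.899 K
T = 17.5 + 145.899 = 163.399 °C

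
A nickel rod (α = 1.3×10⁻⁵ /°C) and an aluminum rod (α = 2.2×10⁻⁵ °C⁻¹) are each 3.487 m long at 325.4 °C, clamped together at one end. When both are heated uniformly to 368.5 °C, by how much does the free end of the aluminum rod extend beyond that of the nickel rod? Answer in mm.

1.35 mm

ΔT = 43.1 K
nickel: ΔL = 1.3×10⁻⁵ × 3.487 m × 43.1 = 1.9538×10⁻³ m = 1.9538 mm
aluminum: ΔL = 2.2×10⁻⁵ × 3.487 m × 43.1 = 3.3064×10⁻³ m = 3.3064 mm
difference = 3.3064 − 1.9538 = 1.3526 mm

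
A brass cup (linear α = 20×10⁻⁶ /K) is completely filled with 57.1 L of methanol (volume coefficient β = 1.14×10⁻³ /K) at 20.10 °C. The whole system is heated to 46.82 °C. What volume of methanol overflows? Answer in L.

1.65 L

The cup also expands: β_container ≈ 3α = 6.0×10⁻⁵ /K
Net overflow = V₀(β_liq − 3α_cont)ΔT
β − 3α = 1.14×10⁻³ − 6.0×10⁻⁵ = 1.08×10⁻³ /K; ΔT = 26.72 K
ΔV = 57.1 × 1.08×10⁻³ × 26.72 = 1.65 L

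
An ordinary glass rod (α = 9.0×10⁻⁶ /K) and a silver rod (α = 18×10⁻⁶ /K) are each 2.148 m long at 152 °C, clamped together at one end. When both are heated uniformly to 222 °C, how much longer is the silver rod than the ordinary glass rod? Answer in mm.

ΔT = 70 K
ordinary glass: ΔL = 9.0×10⁻⁶ × 2.148 m × 70 = 1.3532×10⁻³ m = 1.3532 mm
silver: ΔL = 18×10⁻⁶ × 2.148 m × 70 = 2.7065×10⁻³ m = 2.7065 mm
difference = 2.7065 − 1.3532 = 1.3533 mm

1.35 mm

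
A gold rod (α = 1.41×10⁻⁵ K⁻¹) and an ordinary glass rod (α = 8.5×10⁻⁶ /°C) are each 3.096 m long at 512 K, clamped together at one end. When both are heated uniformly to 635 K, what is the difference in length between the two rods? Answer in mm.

2.13 mm

ΔT = 123 K
gold: ΔL = 1.41×10⁻⁵ × 3.096 m × 123 = 5.3694×10⁻³ m = 5.3694 mm
ordinary glass: ΔL = 8.5×10⁻⁶ × 3.096 m × 123 = 3.2369×10⁻³ m = 3.2369 mm
difference = 5.3694 − 3.2369 = 2.1325 mm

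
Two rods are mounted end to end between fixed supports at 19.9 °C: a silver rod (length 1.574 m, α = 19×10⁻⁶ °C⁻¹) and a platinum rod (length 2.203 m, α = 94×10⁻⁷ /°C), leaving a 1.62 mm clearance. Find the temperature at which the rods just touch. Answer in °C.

Gap closes when ΔL₁ + ΔL₂ = 1.62 mm = 1.62×10⁻³ m
(α₁L₁ + α₂L₂)ΔT = g
α₁L₁ + α₂L₂ = 19×10⁻⁶×1.574 + 94×10⁻⁷×2.203 = 5.06142×10⁻⁵ m/K
ΔT = 1.62×10⁻³ / 5.06142×10⁻⁵ = 32.007 K
T = 19.9 + 32.007 = 51.907 °C

T = 51.9 °C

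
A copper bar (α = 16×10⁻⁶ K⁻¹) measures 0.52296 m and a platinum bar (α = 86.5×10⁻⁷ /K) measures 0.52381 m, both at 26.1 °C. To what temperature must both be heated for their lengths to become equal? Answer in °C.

L₁(1 + α₁ΔT) = L₂(1 + α₂ΔT) ⇒ ΔT = (L₂ − L₁)/(α₁L₁ − α₂L₂)
L₂ − L₁ = 0.52381 − 0.52296 = 8.50×10⁻⁴ m
α₁L₁ − α₂L₂ = 16×10⁻⁶×0.52296 − 86.5×10⁻⁷×0.52381 = 3.8364035×10⁻⁶ m/K
ΔT = 8.50×10⁻⁴ / 3.8364035×10⁻⁶ = 221.562 K
T = 26.1 + 221.562 = 247.662 °C

T = 247.7 °C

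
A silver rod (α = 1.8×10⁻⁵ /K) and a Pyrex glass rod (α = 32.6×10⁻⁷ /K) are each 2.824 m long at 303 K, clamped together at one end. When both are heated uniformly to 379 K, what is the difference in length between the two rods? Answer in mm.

ΔT = 76 K
silver: ΔL = 1.8×10⁻⁵ × 2.824 m × 76 = 3.8632×10⁻³ m = 3.8632 mm
Pyrex glass: ΔL = 32.6×10⁻⁷ × 2.824 m × 76 = 6.9967×10⁻⁴ m = 0.69967 mm
difference = 3.8632 − 0.69967 = 3.16353 mm

3.16 mm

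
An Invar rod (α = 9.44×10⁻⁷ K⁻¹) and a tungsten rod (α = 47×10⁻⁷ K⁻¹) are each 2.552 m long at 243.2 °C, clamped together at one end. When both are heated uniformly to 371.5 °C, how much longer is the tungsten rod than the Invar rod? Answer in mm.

ΔT = 128.3 K
Invar: ΔL = 9.44×10⁻⁷ × 2.552 m × 128.3 = 3.0909×10⁻⁴ m = 0.30909 mm
tungsten: ΔL = 47×10⁻⁷ × 2.552 m × 128.3 = 1.5389×10⁻³ m = 1.5389 mm
difference = 1.5389 − 0.30909 = 1.22981 mm

1.23 mm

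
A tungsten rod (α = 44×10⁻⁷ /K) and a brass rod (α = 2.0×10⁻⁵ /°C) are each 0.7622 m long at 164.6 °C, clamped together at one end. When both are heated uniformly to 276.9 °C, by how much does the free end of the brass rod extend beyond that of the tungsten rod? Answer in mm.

1.34 mm

ΔT = 112.3 K
tungsten: ΔL = 44×10⁻⁷ × 0.7622 m × 112.3 = 3.7662×10⁻⁴ m = 0.37662 mm
brass: ΔL = 2.0×10⁻⁵ × 0.7622 m × 112.3 = 1.7119×10⁻³ m = 1.7119 mm
difference = 1.7119 − 0.37662 = 1.33528 mm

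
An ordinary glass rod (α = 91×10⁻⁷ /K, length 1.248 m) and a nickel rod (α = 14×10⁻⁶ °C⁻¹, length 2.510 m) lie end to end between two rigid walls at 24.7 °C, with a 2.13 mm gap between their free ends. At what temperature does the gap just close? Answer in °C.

T = 70.5 °C

Gap closes when ΔL₁ + ΔL₂ = 2.13 mm = 2.13×10⁻³ m
(α₁L₁ + α₂L₂)ΔT = g
α₁L₁ + α₂L₂ = 91×10⁻⁷×1.248 + 14×10⁻⁶×2.510 = 4.64968×10⁻⁵ m/K
ΔT = 2.13×10⁻³ / 4.64968×10⁻⁵ = 45.810 K
T = 24.7 + 45.810 = 70.510 °C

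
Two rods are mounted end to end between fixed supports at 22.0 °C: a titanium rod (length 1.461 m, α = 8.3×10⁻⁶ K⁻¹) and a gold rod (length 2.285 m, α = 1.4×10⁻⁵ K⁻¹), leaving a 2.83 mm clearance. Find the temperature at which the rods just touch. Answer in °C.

T = 86.1 °C

α₁L₁ = 1.21263×10⁻⁵ m/K, α₂L₂ = 3.199×10⁻⁵ m/K → total 4.41163×10⁻⁵ m/K
ΔT = g/(α₁L₁+α₂L₂) = 2.83×10⁻³ / 4.41163×10⁻⁵ = 64.149 K
T = 22.0 + 64.149 = 86.149 °C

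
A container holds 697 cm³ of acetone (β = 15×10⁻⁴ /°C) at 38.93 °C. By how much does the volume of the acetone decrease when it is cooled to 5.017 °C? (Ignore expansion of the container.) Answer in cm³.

|ΔT| = |5.017 − 38.93| = 33.913 K
ΔV = βV₀ΔT = (15×10⁻⁴)(697)(33.913) = 35.5 cm³

ΔV = 35.5 cm³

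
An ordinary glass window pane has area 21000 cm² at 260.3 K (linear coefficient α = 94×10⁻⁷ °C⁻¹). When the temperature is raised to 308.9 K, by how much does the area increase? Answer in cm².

Area coefficient ≈ 2α; |ΔT| = 48.6 K
ΔA = 2αA₀ΔT = 2(94×10⁻⁷)(21000)(48.6) = 19.2 cm²

ΔA = 19.2 cm²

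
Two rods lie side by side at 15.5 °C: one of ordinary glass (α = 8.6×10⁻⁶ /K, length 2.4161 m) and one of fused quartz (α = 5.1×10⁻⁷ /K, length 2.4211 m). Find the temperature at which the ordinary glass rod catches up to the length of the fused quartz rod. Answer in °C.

T = 271.3 °C

Equal length when α₁L₁ΔT − α₂L₂ΔT = L₂ − L₁ = 5.00×10⁻³ m
α₁L₁ = 2.077846×10⁻⁵, α₂L₂ = 1.234761×10⁻⁶ → Δ(αL) = 1.9543699×10⁻⁵ m/K
ΔT = 5.00×10⁻³ / 1.9543699×10⁻⁵ = 255.837 K, so T = 15.5 + 255.837 = 271.337 °C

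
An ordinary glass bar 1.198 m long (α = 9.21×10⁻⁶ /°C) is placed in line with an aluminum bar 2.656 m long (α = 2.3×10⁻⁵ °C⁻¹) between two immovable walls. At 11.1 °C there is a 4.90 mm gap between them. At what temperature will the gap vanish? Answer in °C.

T = 79.0 °C

α₁L₁ = 1.103358×10⁻⁵ m/K, α₂L₂ = 6.1088×10⁻⁵ m/K → total 7.212158×10⁻⁵ m/K
ΔT = g/(α₁L₁+α₂L₂) = 4.90×10⁻³ / 7.212158×10⁻⁵ = 67.941 K
T = 11.1 + 67.941 = 79.041 °C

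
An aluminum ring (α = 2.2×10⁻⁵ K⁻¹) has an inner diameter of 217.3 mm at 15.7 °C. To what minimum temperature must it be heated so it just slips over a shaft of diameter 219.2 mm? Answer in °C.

Required Δd = 219.2 − 217.3 = 1.9 mm
Δd = αd₀ΔT ⇒ ΔT = Δd/(αd₀) = 1.9 / (2.2×10⁻⁵ × 217.3) = 397.44 K
T_min = 15.7 + 397.44 = 413.14 °C

T = 413 °C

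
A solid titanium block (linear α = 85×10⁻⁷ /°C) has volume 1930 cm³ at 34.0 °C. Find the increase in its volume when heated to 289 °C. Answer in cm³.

Isotropic solid: β ≈ 3α = 2.5×10⁻⁵ /K; ΔT = 255.0 K
ΔV = 3αV₀ΔT = 3(85×10⁻⁷)(1930)(255.0) = 12.5 cm³

ΔV = 12.5 cm³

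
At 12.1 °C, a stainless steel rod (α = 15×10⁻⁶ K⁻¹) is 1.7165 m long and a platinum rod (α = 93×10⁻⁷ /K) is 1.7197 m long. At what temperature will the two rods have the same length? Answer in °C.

Equal length when α₁L₁ΔT − α₂L₂ΔT = L₂ − L₁ = 3.20×10⁻³ m
α₁L₁ = 2.57475×10⁻⁵, α₂L₂ = 1.599321×10⁻⁵ → Δ(αL) = 9.75429×10⁻⁶ m/K
ΔT = 3.20×10⁻³ / 9.75429×10⁻⁶ = 328.061 K, so T = 12.1 + 328.061 = 340.161 °C

T = 340.2 °C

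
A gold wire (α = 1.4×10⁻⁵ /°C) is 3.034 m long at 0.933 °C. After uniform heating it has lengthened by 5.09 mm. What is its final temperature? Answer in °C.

T = 121 °C

ΔL = αL₀ΔT ⇒ ΔT = ΔL / (αL₀)
ΔT = 5.09×10⁻³ m / (1.4×10⁻⁵ × 3.034 m) = 119.832 K
T = 0.933 + 119.832 = 120.765 °C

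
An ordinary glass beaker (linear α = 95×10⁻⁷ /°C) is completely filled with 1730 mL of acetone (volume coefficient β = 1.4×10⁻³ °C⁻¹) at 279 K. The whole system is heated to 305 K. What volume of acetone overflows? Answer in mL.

The beaker also expands: β_container ≈ 3α = 2.85×10⁻⁵ /K
Net overflow = V₀(β_liq − 3α_cont)ΔT
β − 3α = 1.40×10⁻³ − 2.85×10⁻⁵ = 1.3715×10⁻³ /K; ΔT = 26 K
ΔV = 1730 × 1.3715×10⁻³ × 26 = 61.7 mL

61.7 mL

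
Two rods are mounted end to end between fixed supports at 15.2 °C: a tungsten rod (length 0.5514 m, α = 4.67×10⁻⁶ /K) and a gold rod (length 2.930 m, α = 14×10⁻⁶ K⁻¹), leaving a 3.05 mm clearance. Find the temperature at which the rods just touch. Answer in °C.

Gap closes when ΔL₁ + ΔL₂ = 3.05 mm = 3.05×10⁻³ m
(α₁L₁ + α₂L₂)ΔT = g
α₁L₁ + α₂L₂ = 4.67×10⁻⁶×0.5514 + 14×10⁻⁶×2.930 = 4.3595038×10⁻⁵ m/K
ΔT = 3.05×10⁻³ / 4.3595038×10⁻⁵ = 69.962 K
T = 15.2 + 69.962 = 85.162 °C

T = 85.2 °C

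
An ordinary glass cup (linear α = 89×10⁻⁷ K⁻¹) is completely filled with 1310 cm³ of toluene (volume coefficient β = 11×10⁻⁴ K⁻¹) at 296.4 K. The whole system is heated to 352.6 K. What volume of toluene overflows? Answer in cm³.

79.0 cm³

The cup also expands: β_container ≈ 3α = 2.67×10⁻⁵ /K
Net overflow = V₀(β_liq − 3α_cont)ΔT
β − 3α = 1.10×10⁻³ − 2.67×10⁻⁵ = 1.0733×10⁻³ /K; ΔT = 56.2 K
ΔV = 1310 × 1.0733×10⁻³ × 56.2 = 79.0 cm³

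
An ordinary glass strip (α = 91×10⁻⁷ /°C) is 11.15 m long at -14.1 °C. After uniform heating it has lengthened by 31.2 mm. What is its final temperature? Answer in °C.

ΔL = αL₀ΔT ⇒ ΔT = ΔL / (αL₀)
ΔT = 31.2×10⁻³ m / (91×10⁻⁷ × 11.15 m) = 307.50 K
T = -14.1 + 307.50 = 293.40 °C

T = 293 °C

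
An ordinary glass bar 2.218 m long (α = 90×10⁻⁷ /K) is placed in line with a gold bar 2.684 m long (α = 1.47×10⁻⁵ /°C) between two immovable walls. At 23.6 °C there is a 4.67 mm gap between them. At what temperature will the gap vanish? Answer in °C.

T = 102 °C

α₁L₁ = 1.9962×10⁻⁵ m/K, α₂L₂ = 3.94548×10⁻⁵ m/K → total 5.94168×10⁻⁵ m/K
ΔT = g/(α₁L₁+α₂L₂) = 4.67×10⁻³ / 5.94168×10⁻⁵ = 78.60 K
T = 23.6 + 78.60 = 102.20 °C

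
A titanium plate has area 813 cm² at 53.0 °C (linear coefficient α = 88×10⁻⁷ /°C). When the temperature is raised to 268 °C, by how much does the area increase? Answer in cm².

Area coefficient ≈ 2α; |ΔT| = 215.0 K
ΔA = 2αA₀ΔT = 2(88×10⁻⁷)(813)(215.0) = 3.08 cm²

ΔA = 3.08 cm²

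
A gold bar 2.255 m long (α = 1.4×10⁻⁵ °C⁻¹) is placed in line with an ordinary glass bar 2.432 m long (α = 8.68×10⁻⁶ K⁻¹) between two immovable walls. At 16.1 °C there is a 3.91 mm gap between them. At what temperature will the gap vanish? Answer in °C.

Gap closes when ΔL₁ + ΔL₂ = 3.91 mm = 3.91×10⁻³ m
(α₁L₁ + α₂L₂)ΔT = g
α₁L₁ + α₂L₂ = 1.4×10⁻⁵×2.255 + 8.68×10⁻⁶×2.432 = 5.267976×10⁻⁵ m/K
ΔT = 3.91×10⁻³ / 5.267976×10⁻⁵ = 74.222 K
T = 16.1 + 74.222 = 90.322 °C

T = 90.3 °C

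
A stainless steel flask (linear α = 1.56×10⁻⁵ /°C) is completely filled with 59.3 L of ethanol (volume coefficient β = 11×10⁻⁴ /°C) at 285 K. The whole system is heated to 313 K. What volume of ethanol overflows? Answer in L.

The flask also expands: β_container ≈ 3α = 4.68×10⁻⁵ /K
Net overflow = V₀(β_liq − 3α_cont)ΔT
β − 3α = 1.10×10⁻³ − 4.68×10⁻⁵ = 1.0532×10⁻³ /K; ΔT = 28 K
ΔV = 59.3 × 1.0532×10⁻³ × 28 = 1.75 L

1.75 L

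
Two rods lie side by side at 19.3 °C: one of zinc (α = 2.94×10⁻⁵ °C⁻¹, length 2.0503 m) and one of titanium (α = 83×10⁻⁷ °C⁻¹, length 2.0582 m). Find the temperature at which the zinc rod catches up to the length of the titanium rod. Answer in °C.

T = 202.2 °C

L₁(1 + α₁ΔT) = L₂(1 + α₂ΔT) ⇒ ΔT = (L₂ − L₁)/(α₁L₁ − α₂L₂)
L₂ − L₁ = 2.0582 − 2.0503 = 7.90×10⁻³ m
α₁L₁ − α₂L₂ = 2.94×10⁻⁵×2.0503 − 83×10⁻⁷×2.0582 = 4.319576×10⁻⁵ m/K
ΔT = 7.90×10⁻³ / 4.319576×10⁻⁵ = 182.888 K
T = 19.3 + 182.888 = 202.188 °C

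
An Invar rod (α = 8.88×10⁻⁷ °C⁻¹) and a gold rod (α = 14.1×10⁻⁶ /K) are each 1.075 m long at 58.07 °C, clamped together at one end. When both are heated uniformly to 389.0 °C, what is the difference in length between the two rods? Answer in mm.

4.70 mm

ΔT = 330.93 K
Invar: ΔL = 8.88×10⁻⁷ × 1.075 m × 330.93 = 3.1591×10⁻⁴ m = 0.31591 mm
gold: ΔL = 14.1×10⁻⁶ × 1.075 m × 330.93 = 5.0161×10⁻³ m = 5.0161 mm
difference = 5.0161 − 0.31591 = 4.70019 mm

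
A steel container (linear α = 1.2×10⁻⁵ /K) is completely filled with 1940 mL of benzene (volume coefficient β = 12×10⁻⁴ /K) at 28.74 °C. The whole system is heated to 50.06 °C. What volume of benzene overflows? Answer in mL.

The container also expands: β_container ≈ 3α = 3.6×10⁻⁵ /K
Net overflow = V₀(β_liq − 3α_cont)ΔT
β − 3α = 1.20×10⁻³ − 3.6×10⁻⁵ = 1.164×10⁻³ /K; ΔT = 21.32 K
ΔV = 1940 × 1.164×10⁻³ × 21.32 = 48.1 mL

48.1 mL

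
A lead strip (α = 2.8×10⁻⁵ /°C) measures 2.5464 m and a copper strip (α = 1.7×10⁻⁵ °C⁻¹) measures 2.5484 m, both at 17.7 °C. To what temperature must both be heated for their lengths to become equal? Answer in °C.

T = 89.19 °C

L₁(1 + α₁ΔT) = L₂(1 + α₂ΔT) ⇒ ΔT = (L₂ − L₁)/(α₁L₁ − α₂L₂)
L₂ − L₁ = 2.5484 − 2.5464 = 2.00×10⁻³ m
α₁L₁ − α₂L₂ = 2.8×10⁻⁵×2.5464 − 1.7×10⁻⁵×2.5484 = 2.79764×10⁻⁵ m/K
ΔT = 2.00×10⁻³ / 2.79764×10⁻⁵ = 71.4888 K
T = 17.7 + 71.4888 = 89.1888 °C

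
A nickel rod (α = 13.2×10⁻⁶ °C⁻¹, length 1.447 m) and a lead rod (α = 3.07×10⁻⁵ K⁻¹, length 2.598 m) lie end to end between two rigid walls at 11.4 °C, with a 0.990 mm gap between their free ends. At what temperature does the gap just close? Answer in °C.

α₁L₁ = 1.91004×10⁻⁵ m/K, α₂L₂ = 7.97586×10⁻⁵ m/K → total 9.8859×10⁻⁵ m/K
ΔT = g/(α₁L₁+α₂L₂) = 9.90×10⁻⁴ / 9.8859×10⁻⁵ = 10.014 K
T = 11.4 + 10.014 = 21.414 °C

T = 21.4 °C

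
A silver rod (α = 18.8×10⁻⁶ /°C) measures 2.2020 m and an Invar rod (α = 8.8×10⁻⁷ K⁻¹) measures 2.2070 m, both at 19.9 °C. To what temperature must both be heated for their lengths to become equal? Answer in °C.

T = 146.6 °C

Equal length when α₁L₁ΔT − α₂L₂ΔT = L₂ − L₁ = 5.00×10⁻³ m
α₁L₁ = 4.13976×10⁻⁵, α₂L₂ = 1.94216×10⁻⁶ → Δ(αL) = 3.945544×10⁻⁵ m/K
ΔT = 5.00×10⁻³ / 3.945544×10⁻⁵ = 126.725 K, so T = 19.9 + 126.725 = 146.625 °C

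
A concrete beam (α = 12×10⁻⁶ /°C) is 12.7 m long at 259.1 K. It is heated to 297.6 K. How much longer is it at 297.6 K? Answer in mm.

ΔL = 5.87 mm

|ΔT| = |297.6 − 259.1| = 38.5 K
ΔL = αL₀ΔT = (12×10⁻⁶)(12.7)(38.5) = 5.87×10⁻³ m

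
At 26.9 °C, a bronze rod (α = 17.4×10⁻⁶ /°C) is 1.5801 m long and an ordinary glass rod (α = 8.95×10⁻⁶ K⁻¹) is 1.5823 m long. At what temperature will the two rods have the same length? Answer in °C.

Equal length when α₁L₁ΔT − α₂L₂ΔT = L₂ − L₁ = 2.20×10⁻³ m
α₁L₁ = 2.749374×10⁻⁵, α₂L₂ = 1.4161585×10⁻⁵ → Δ(αL) = 1.3332155×10⁻⁵ m/K
ΔT = 2.20×10⁻³ / 1.3332155×10⁻⁵ = 165.015 K, so T = 26.9 + 165.015 = 191.915 °C

T = 191.9 °C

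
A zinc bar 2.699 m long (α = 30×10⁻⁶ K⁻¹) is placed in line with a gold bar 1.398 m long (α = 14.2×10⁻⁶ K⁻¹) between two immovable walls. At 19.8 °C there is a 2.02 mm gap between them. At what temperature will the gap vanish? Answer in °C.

α₁L₁ = 8.097×10⁻⁵ m/K, α₂L₂ = 1.98516×10⁻⁵ m/K → total 1.008216×10⁻⁴ m/K
ΔT = g/(α₁L₁+α₂L₂) = 2.02×10⁻³ / 1.008216×10⁻⁴ = 20.035 K
T = 19.8 + 20.035 = 39.835 °C

T = 39.8 °C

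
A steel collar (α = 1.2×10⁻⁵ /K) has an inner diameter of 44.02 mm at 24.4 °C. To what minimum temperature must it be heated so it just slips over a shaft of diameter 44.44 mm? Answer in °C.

T = 819 °C

Required Δd = 44.44 − 44.02 = 0.42 mm
Δd = αd₀ΔT ⇒ ΔT = Δd/(αd₀) = 0.42 / (1.2×10⁻⁵ × 44.02) = 795.09 K
T_min = 24.4 + 795.09 = 819.49 °C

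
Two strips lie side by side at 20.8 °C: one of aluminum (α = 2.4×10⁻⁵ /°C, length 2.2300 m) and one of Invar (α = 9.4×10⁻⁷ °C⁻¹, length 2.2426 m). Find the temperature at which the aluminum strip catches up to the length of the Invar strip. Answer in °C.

T = 265.9 °C

Equal length when α₁L₁ΔT − α₂L₂ΔT = L₂ − L₁ = 1.26×10⁻² m
α₁L₁ = 5.352×10⁻⁵, α₂L₂ = 2.108044×10⁻⁶ → Δ(αL) = 5.1411956×10⁻⁵ m/K
ΔT = 1.26×10⁻² / 5.1411956×10⁻⁵ = 245.079 K, so T = 20.8 + 245.079 = 265.879 °C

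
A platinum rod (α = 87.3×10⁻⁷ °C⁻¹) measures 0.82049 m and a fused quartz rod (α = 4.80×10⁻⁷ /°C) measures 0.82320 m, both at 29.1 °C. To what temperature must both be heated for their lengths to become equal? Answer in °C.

T = 429.5 °C

L₁(1 + α₁ΔT) = L₂(1 + α₂ΔT) ⇒ ΔT = (L₂ − L₁)/(α₁L₁ − α₂L₂)
L₂ − L₁ = 0.82320 − 0.82049 = 2.71×10⁻³ m
α₁L₁ − α₂L₂ = 87.3×10⁻⁷×0.82049 − 4.80×10⁻⁷×0.82320 = 6.7677417×10⁻⁶ m/K
ΔT = 2.71×10⁻³ / 6.7677417×10⁻⁶ = 400.429 K
T = 29.1 + 400.429 = 429.529 °C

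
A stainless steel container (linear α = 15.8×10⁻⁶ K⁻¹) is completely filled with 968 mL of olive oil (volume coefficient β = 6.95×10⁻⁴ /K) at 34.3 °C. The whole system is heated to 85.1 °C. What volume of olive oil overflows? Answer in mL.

31.8 mL

The container also expands: β_container ≈ 3α = 4.74×10⁻⁵ /K
Net overflow = V₀(β_liq − 3α_cont)ΔT
β − 3α = 6.95×10⁻⁴ − 4.74×10⁻⁵ = 6.476×10⁻⁴ /K; ΔT = 50.8 K
ΔV = 968 × 6.476×10⁻⁴ × 50.8 = 31.8 mL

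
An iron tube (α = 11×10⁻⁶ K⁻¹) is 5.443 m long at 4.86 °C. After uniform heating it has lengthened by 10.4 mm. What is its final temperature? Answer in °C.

ΔL = αL₀ΔT ⇒ ΔT = ΔL / (αL₀)
ΔT = 10.4×10⁻³ m / (11×10⁻⁶ × 5.443 m) = 173.70 K
T = 4.86 + 173.70 = 178.56 °C

T = 179 °C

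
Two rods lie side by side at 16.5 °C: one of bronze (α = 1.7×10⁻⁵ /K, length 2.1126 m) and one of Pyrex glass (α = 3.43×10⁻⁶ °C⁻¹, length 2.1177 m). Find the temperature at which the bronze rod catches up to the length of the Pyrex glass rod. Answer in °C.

Equal length when α₁L₁ΔT − α₂L₂ΔT = L₂ − L₁ = 5.10×10⁻³ m
α₁L₁ = 3.59142×10⁻⁵, α₂L₂ = 7.263711×10⁻⁶ → Δ(αL) = 2.8650489×10⁻⁵ m/K
ΔT = 5.10×10⁻³ / 2.8650489×10⁻⁵ = 178.007 K, so T = 16.5 + 178.007 = 194.507 °C

T = 194.5 °C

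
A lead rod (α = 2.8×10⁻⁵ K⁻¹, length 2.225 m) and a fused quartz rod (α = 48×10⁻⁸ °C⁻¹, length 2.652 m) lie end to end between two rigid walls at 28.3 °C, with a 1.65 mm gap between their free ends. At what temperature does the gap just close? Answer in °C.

Gap closes when ΔL₁ + ΔL₂ = 1.65 mm = 1.65×10⁻³ m
(α₁L₁ + α₂L₂)ΔT = g
α₁L₁ + α₂L₂ = 2.8×10⁻⁵×2.225 + 48×10⁻⁸×2.652 = 6.357296×10⁻⁵ m/K
ΔT = 1.65×10⁻³ / 6.357296×10⁻⁵ = 25.954 K
T = 28.3 + 25.954 = 54.254 °C

T = 54.3 °C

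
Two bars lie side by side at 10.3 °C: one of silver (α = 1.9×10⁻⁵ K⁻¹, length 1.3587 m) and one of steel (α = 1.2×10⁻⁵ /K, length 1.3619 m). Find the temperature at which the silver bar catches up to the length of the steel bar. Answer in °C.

L₁(1 + α₁ΔT) = L₂(1 + α₂ΔT) ⇒ ΔT = (L₂ − L₁)/(α₁L₁ − α₂L₂)
L₂ − L₁ = 1.3619 − 1.3587 = 3.20×10⁻³ m
α₁L₁ − α₂L₂ = 1.9×10⁻⁵×1.3587 − 1.2×10⁻⁵×1.3619 = 9.4725×10⁻⁶ m/K
ΔT = 3.20×10⁻³ / 9.4725×10⁻⁶ = 337.820 K
T = 10.3 + 337.820 = 348.120 °C

T = 348.1 °C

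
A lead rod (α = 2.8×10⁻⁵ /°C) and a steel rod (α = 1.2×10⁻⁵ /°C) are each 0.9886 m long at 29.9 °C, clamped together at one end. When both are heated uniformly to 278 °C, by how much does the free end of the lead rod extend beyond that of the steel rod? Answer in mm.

3.92 mm

ΔT = 248.1 K
lead: ΔL = 2.8×10⁻⁵ × 0.9886 m × 248.1 = 6.8676×10⁻³ m = 6.8676 mm
steel: ΔL = 1.2×10⁻⁵ × 0.9886 m × 248.1 = 2.9433×10⁻³ m = 2.9433 mm
difference = 6.8676 − 2.9433 = 3.9243 mm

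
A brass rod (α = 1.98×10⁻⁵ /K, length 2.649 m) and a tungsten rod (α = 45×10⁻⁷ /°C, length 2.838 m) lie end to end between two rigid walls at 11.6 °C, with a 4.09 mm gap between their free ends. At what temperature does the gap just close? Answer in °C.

T = 74.3 °C

Gap closes when ΔL₁ + ΔL₂ = 4.09 mm = 4.09×10⁻³ m
(α₁L₁ + α₂L₂)ΔT = g
α₁L₁ + α₂L₂ = 1.98×10⁻⁵×2.649 + 45×10⁻⁷×2.838 = 6.52212×10⁻⁵ m/K
ΔT = 4.09×10⁻³ / 6.52212×10⁻⁵ = 62.710 K
T = 11.6 + 62.710 = 74.310 °C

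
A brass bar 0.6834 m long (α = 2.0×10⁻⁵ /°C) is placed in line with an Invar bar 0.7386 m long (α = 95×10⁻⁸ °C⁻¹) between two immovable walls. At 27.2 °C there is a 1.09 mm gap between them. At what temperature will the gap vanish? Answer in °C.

Gap closes when ΔL₁ + ΔL₂ = 1.09 mm = 1.09×10⁻³ m
(α₁L₁ + α₂L₂)ΔT = g
α₁L₁ + α₂L₂ = 2.0×10⁻⁵×0.6834 + 95×10⁻⁸×0.7386 = 1.436967×10⁻⁵ m/K
ΔT = 1.09×10⁻³ / 1.436967×10⁻⁵ = 75.85 K
T = 27.2 + 75.85 = 103.05 °C

T = 103 °C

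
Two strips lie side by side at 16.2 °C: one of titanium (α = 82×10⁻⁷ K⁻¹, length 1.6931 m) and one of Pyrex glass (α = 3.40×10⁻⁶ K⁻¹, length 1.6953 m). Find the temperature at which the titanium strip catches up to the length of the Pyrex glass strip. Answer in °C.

T = 287.2 °C

L₁(1 + α₁ΔT) = L₂(1 + α₂ΔT) ⇒ ΔT = (L₂ − L₁)/(α₁L₁ − α₂L₂)
L₂ − L₁ = 1.6953 − 1.6931 = 2.20×10⁻³ m
α₁L₁ − α₂L₂ = 82×10⁻⁷×1.6931 − 3.40×10⁻⁶×1.6953 = 8.1194×10⁻⁶ m/K
ΔT = 2.20×10⁻³ / 8.1194×10⁻⁶ = 270.956 K
T = 16.2 + 270.956 = 287.156 °C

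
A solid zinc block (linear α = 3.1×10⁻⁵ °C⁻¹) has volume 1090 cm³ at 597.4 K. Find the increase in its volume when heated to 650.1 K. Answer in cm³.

ΔV = 5.34 cm³

Isotropic solid: β ≈ 3α = 9.3×10⁻⁵ /K; ΔT = 52.7 K
ΔV = 3αV₀ΔT = 3(3.1×10⁻⁵)(1090)(52.7) = 5.34 cm³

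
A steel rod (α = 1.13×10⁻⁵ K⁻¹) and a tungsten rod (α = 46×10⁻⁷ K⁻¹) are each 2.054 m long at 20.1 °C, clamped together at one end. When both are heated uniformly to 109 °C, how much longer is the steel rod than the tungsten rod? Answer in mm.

1.22 mm

ΔT = 88.9 K
steel: ΔL = 1.13×10⁻⁵ × 2.054 m × 88.9 = 2.0634×10⁻³ m = 2.0634 mm
tungsten: ΔL = 46×10⁻⁷ × 2.054 m × 88.9 = 8.3996×10⁻⁴ m = 0.83996 mm
difference = 2.0634 − 0.83996 = 1.22344 mm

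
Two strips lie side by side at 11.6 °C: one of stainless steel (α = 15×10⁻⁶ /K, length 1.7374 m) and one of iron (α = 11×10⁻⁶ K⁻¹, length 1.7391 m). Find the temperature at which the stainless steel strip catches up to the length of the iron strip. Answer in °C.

T = 256.9 °C

L₁(1 + α₁ΔT) = L₂(1 + α₂ΔT) ⇒ ΔT = (L₂ − L₁)/(α₁L₁ − α₂L₂)
L₂ − L₁ = 1.7391 − 1.7374 = 1.70×10⁻³ m
α₁L₁ − α₂L₂ = 15×10⁻⁶×1.7374 − 11×10⁻⁶×1.7391 = 6.9309×10⁻⁶ m/K
ΔT = 1.70×10⁻³ / 6.9309×10⁻⁶ = 245.278 K
T = 11.6 + 245.278 = 256.878 °C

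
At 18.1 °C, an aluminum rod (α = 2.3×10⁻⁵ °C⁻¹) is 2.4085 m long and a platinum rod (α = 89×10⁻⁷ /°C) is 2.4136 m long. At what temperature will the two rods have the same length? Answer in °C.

T = 168.5 °C

L₁(1 + α₁ΔT) = L₂(1 + α₂ΔT) ⇒ ΔT = (L₂ − L₁)/(α₁L₁ − α₂L₂)
L₂ − L₁ = 2.4136 − 2.4085 = 5.10×10⁻³ m
α₁L₁ − α₂L₂ = 2.3×10⁻⁵×2.4085 − 89×10⁻⁷×2.4136 = 3.391446×10⁻⁵ m/K
ΔT = 5.10×10⁻³ / 3.391446×10⁻⁵ = 150.378 K
T = 18.1 + 150.378 = 168.478 °C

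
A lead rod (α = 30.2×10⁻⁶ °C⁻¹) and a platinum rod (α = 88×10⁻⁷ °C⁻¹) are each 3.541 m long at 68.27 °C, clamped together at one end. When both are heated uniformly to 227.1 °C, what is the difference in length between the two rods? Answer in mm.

ΔT = 158.83 K
lead: ΔL = 30.2×10⁻⁶ × 3.541 m × 158.83 = 1.6985×10⁻² m = 16.985 mm
platinum: ΔL = 88×10⁻⁷ × 3.541 m × 158.83 = 4.9493×10⁻³ m = 4.9493 mm
difference = 16.985 − 4.9493 = 12.0357 mm

12.0 mm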